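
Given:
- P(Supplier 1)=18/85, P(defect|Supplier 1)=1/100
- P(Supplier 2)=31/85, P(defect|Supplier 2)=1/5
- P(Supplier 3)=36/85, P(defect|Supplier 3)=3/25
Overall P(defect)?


P(B) = Σ P(B|Aᵢ)×P(Aᵢ)
  1/100×18/85 = 9/4250
  1/5×31/85 = 31/425
  3/25×36/85 = 108/2125
Sum = 107/850

P(defect) = 107/850 ≈ 12.59%


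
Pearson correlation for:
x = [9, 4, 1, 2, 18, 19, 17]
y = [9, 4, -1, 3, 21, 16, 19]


n=7, Σx=70, Σy=71, Σxy=1107, Σx²=1076, Σy²=1165
r = (7×1107 - 70×71)/√((7×1076 - 70²)(7×1165 - 71²))
= 2779/√(2632×3114) = 2779/√8196048 ≈ 2779/2862.8741 ≈ 0.9707

r ≈ 0.9707


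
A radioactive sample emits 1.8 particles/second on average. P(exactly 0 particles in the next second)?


Poisson(λ=1.8): P(X=0) = e^(-λ)×λ^k/k!
= e^(-1.8) × 1.8^0 / 0!
≈ 0.1652988882 × 1 / 1 ≈ 0.165299

P(X=0) ≈ 0.165299 ≈ 16.53%


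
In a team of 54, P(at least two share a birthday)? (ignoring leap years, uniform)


P(all different) = Π(365-i)/365 for i=0..53
= 0.016123
P(match) = 1 - 0.016123 = 0.983877

P ≈ 0.9839 ≈ 98.39%


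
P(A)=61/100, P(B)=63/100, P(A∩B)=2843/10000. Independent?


P(A)×P(B) = 3843/10000
P(A∩B) = 2843/10000
Not equal → NOT independent

No, not independent


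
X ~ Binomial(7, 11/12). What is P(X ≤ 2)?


P(X ≤ 2) = Σ P(X=i) for i=0..2
P(X=0) = 1/35831808
P(X=1) = 77/35831808
P(X=2) = 847/11943936
Sum = 97/1327104

P(X ≤ 2) = 97/1327104 ≈ 0.01%


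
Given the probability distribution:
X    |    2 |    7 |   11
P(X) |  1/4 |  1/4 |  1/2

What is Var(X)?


E[X] = 31/4
E[X²] = 295/4
Var(X) = E[X²] - (E[X])² = 295/4 - 961/16 = 219/16

Var(X) = 219/16 ≈ 13.6875


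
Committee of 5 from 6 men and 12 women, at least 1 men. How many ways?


Count by #men:
  1M,4W: C(6,1)×C(12,4)=2970
  2M,3W: C(6,2)×C(12,3)=3300
  3M,2W: C(6,3)×C(12,2)=1320
  4M,1W: C(6,4)×C(12,1)=180
  5M,0W: C(6,5)×C(12,0)=6
Total = 7776

7776


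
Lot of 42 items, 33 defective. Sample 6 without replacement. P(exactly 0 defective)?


Hypergeometric: C(33,0)×C(9,6)/C(42,6)
= 1×84/5245786 = 6/374699

P(X=0) = 6/374699 ≈ 0.00%


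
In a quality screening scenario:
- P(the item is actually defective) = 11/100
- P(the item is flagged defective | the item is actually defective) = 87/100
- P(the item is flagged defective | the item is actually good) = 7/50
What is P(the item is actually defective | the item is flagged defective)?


Using Bayes' theorem:
P(A|B) = P(B|A)·P(A) / P(B)

P(the item is flagged defective) = 87/100 × 11/100 + 7/50 × 89/100
= 957/10000 + 623/5000 = 2203/10000

P(the item is actually defective|the item is flagged defective) = (957/10000) / (2203/10000) = 957/2203

P(the item is actually defective|the item is flagged defective) = 957/2203 ≈ 43.44%


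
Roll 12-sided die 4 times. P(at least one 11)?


P(no 11)^4 = (11/12)^4 = 14641/20736
P(≥1) = 1 - 14641/20736 = 6095/20736

P = 6095/20736 ≈ 29.39%


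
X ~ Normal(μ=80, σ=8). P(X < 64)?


z = (64-80)/8 = -2.0
P(Z < -2.0) = 0.0228

P(X < 64) ≈ 0.0228


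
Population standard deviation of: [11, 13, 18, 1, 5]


Mean = 48/5
  (11-48/5)²=49/25
  (13-48/5)²=289/25
  (18-48/5)²=1764/25
  (1-48/5)²=1849/25
  (5-48/5)²=529/25
Σ(x-μ)² = 896/5
σ² = (896/5)/5 = 896/25

σ = √(896/25) ≈ 5.9867


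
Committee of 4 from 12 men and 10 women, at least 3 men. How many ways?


Count by #men:
  3M,1W: C(12,3)×C(10,1)=2200
  4M,0W: C(12,4)×C(10,0)=495
Total = 2695

2695


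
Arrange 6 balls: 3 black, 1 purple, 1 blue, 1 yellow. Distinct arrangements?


6!/(3!×1!×1!×1!) = 120

120


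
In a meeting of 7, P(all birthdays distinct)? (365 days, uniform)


P(all different) = Π(365-i)/365 for i=0..6
= (365/365)×(364/365)×...×(359/365)
= 0.943764

P ≈ 0.9438 ≈ 94.38%


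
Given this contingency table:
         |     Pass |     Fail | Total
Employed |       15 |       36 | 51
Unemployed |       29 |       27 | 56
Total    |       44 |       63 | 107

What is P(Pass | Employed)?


P(Pass | Employed) = 15/(15+36) = 15/51 = 5/17

P(Pass|Employed) = 5/17 ≈ 29.41%


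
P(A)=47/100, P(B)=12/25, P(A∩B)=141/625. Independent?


P(A)×P(B) = 141/625
P(A∩B) = 141/625
Equal ✓ → Independent

Yes, independent


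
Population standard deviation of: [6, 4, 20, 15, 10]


Mean = 55/5 = 11
  (6-11)²=25
  (4-11)²=49
  (20-11)²=81
  (15-11)²=16
  (10-11)²=1
Σ(x-μ)² = 172
σ² = 172/5

σ = √(172/5) ≈ 5.8652


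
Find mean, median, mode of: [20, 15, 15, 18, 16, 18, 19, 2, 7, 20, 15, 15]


Sorted: [2, 7, 15, 15, 15, 15, 16, 18, 18, 19, 20, 20]
Mean = 180/12 = 15
Median = 31/2
Freq: {20: 2, 15: 4, 18: 2, 16: 1, 19: 1, 2: 1, 7: 1}
Mode: [15]

Mean=15, Median=31/2, Mode=15


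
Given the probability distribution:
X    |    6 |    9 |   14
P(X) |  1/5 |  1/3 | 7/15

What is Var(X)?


E[X] = 161/15
E[X²] = 377/3
Var(X) = E[X²] - (E[X])² = 377/3 - 25921/225 = 2354/225

Var(X) = 2354/225 ≈ 10.4622


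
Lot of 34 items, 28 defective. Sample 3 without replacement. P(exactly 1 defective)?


Hypergeometric: C(28,1)×C(6,2)/C(34,3)
= 28×15/5984 = 105/1496

P(X=1) = 105/1496 ≈ 7.02%


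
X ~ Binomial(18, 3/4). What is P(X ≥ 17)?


P(X ≥ 17) = Σ P(X=i) for i=17..18
P(X=17) = 1162261467/34359738368
P(X=18) = 387420489/68719476736
Sum = 2711943423/68719476736

P(X ≥ 17) = 2711943423/68719476736 ≈ 3.95%


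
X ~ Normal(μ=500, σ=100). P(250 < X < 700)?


z₁=(250-500)/100=-2.5, z₂=(700-500)/100=2.0
P = Φ(2.0) - Φ(-2.5) = 0.977250 - 0.006210 = 0.971040 ≈ 0.9710

P(250 < X < 700) ≈ 0.9710


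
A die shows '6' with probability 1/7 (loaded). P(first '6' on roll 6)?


Geometric: P(X=6) = (1-p)^(k-1)×p = (6/7)^5×1/7 = 7776/117649

P(X=6) = 7776/117649 ≈ 6.61%


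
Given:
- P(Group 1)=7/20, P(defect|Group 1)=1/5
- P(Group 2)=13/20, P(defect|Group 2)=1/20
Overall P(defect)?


P(B) = Σ P(B|Aᵢ)×P(Aᵢ)
  1/5×7/20 = 7/100
  1/20×13/20 = 13/400
Sum = 41/400

P(defect) = 41/400 ≈ 10.25%


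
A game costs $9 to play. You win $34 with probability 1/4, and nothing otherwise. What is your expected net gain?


E[gain] = (34-9)×1/4 + (-9)×3/4
= 25/4 - 27/4 = -1/2

Expected net gain = $-1/2 ≈ $-0.50


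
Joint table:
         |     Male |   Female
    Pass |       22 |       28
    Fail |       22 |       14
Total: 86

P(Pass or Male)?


P(Pass∨Male) = P(Pass) + P(Male) - P(Pass∧Male)
= (50 + 44 - 22)/86 = 72/86 = 36/43

P = 36/43 ≈ 83.72%


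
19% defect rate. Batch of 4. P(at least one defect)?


P(all good) = (81/100)^4 = 43046721/100000000
P(≥1 defect) = 56953279/100000000

P = 56953279/100000000 ≈ 56.95%


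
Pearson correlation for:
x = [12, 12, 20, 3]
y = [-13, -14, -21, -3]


n=4, Σx=47, Σy=-51, Σxy=-753, Σx²=697, Σy²=815
r = (4×(-753) - 47×(-51))/√((4×697 - 47²)(4×815 - (-51)²))
= -615/√(579×659) = -615/√381561 ≈ -615/617.7062 ≈ -0.9956

r ≈ -0.9956


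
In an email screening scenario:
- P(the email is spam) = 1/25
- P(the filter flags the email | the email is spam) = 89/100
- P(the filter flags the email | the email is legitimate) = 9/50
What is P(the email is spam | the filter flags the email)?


Using Bayes' theorem:
P(A|B) = P(B|A)·P(A) / P(B)

P(the filter flags the email) = 89/100 × 1/25 + 9/50 × 24/25
= 89/2500 + 108/625 = 521/2500

P(the email is spam|the filter flags the email) = (89/2500) / (521/2500) = 89/521

P(the email is spam|the filter flags the email) = 89/521 ≈ 17.08%


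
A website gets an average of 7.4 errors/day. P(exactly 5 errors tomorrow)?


Poisson(λ=7.4): P(X=5) = e^(-λ)×λ^k/k!
= e^(-7.4) × 7.4^5 / 5!
≈ 0.0006112527611 × 22190.06624 / 120 ≈ 0.113031

P(X=5) ≈ 0.113031 ≈ 11.30%


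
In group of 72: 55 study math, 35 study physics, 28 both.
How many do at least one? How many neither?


|A∪B| = 55+35-28 = 62
Neither = 72-62 = 10

At least one: 62; Neither: 10


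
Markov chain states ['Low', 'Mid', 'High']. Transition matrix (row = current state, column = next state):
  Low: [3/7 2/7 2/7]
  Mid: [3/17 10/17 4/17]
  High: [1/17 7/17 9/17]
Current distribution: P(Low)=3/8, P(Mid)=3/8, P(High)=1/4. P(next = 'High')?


P(next=High) = Σᵢ P(now=i)×P(i→High)
= 3/8×2/7 + 3/8×4/17 + 1/4×9/17
= 3/28 + 3/34 + 9/68 = 39/119

P = 39/119 ≈ 0.3277


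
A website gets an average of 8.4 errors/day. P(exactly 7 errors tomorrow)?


Poisson(λ=8.4): P(X=7) = e^(-λ)×λ^k/k!
= e^(-8.4) × 8.4^7 / 7!
≈ 0.0002248673242 × 2950903.46557 / 5040 ≈ 0.131659

P(X=7) ≈ 0.131659 ≈ 13.17%


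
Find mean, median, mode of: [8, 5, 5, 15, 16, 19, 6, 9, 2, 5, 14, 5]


Sorted: [2, 5, 5, 5, 5, 6, 8, 9, 14, 15, 16, 19]
Mean = 109/12
Median = 7
Freq: {8: 1, 5: 4, 15: 1, 16: 1, 19: 1, 6: 1, 9: 1, 2: 1, 14: 1}
Mode: [5]

Mean=109/12, Median=7, Mode=5


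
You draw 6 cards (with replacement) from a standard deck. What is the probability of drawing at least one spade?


P(not a spade) = 39/52 = 3/4
P(none in 6 draws) = (3/4)^6 = 729/4096
P(≥1 spade) = 1 - 729/4096 = 3367/4096

P = 3367/4096 ≈ 82.20%


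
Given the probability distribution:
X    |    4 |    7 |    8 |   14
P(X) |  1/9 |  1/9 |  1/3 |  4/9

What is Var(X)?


E[X] = 91/9
E[X²] = 347/3
Var(X) = E[X²] - (E[X])² = 347/3 - 8281/81 = 1088/81

Var(X) = 1088/81 ≈ 13.4321


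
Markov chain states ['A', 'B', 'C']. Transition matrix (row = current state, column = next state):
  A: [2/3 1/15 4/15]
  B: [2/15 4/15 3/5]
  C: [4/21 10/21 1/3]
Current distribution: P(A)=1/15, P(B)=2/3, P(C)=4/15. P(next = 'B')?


P(next=B) = Σᵢ P(now=i)×P(i→B)
= 1/15×1/15 + 2/3×4/15 + 4/15×10/21
= 1/225 + 8/45 + 8/63 = 487/1575

P = 487/1575 ≈ 0.3092


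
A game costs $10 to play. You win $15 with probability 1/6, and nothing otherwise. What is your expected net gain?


E[gain] = (15-10)×1/6 + (-10)×5/6
= 5/6 - 25/3 = -15/2

Expected net gain = $-15/2 ≈ $-7.50


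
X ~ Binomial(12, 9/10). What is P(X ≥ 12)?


P(X ≥ 12) = Σ P(X=i) for i=12..12
P(X=12) = 282429536481/1000000000000
Sum = 282429536481/1000000000000

P(X ≥ 12) = 282429536481/1000000000000 ≈ 28.24%


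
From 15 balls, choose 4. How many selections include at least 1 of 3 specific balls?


Complement: C(15,4) - C(12,4) = 1365 - 495 = 870

870


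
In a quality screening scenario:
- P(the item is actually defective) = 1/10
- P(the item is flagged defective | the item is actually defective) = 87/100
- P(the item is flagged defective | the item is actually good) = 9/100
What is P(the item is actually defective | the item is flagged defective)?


Using Bayes' theorem:
P(A|B) = P(B|A)·P(A) / P(B)

P(the item is flagged defective) = 87/100 × 1/10 + 9/100 × 9/10
= 87/1000 + 81/1000 = 21/125

P(the item is actually defective|the item is flagged defective) = (87/1000) / (21/125) = 29/56

P(the item is actually defective|the item is flagged defective) = 29/56 ≈ 51.79%


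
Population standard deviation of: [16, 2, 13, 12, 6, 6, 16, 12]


Mean = 83/8
  (16-83/8)²=2025/64
  (2-83/8)²=4489/64
  (13-83/8)²=441/64
  (12-83/8)²=169/64
  (6-83/8)²=1225/64
  (6-83/8)²=1225/64
  (16-83/8)²=2025/64
  (12-83/8)²=169/64
Σ(x-μ)² = 1471/8
σ² = (1471/8)/8 = 1471/64

σ = √(1471/64) ≈ 4.7942


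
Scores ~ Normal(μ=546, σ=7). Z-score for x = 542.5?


z = (x - μ)/σ = (542.5 - 546)/7 = -0.5

z = -0.5


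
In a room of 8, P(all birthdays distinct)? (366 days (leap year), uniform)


P(all different) = Π(366-i)/366 for i=0..7
= (366/366)×(365/366)×...×(359/366)
= 0.925861

P ≈ 0.9259 ≈ 92.59%


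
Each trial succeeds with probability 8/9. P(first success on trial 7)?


Geometric: P(X=7) = (1-p)^(k-1)×p = (1/9)^6×8/9 = 8/4782969

P(X=7) = 8/4782969 ≈ 0.00%


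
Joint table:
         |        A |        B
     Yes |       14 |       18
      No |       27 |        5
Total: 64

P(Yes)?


P(Yes) = (14+18)/64 = 32/64 = 1/2

P(Yes) = 1/2 ≈ 50.00%


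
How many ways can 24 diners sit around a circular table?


Circular arrangements of 24 distinct objects: fix one position to break rotational symmetry.
(n-1)! = 23! = 25852016738884976640000

25852016738884976640000


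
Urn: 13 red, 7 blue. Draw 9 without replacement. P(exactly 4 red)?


Hypergeometric: C(13,4)×C(7,5)/C(20,9)
= 715×21/167960 = 231/2584

P(X=4) = 231/2584 ≈ 8.94%


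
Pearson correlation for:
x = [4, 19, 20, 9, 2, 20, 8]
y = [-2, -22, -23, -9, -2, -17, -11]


n=7, Σx=82, Σy=-86, Σxy=-1399, Σx²=1326, Σy²=1512
r = (7×(-1399) - 82×(-86))/√((7×1326 - 82²)(7×1512 - (-86)²))
= -2741/√(2558×3188) = -2741/√8154904 ≈ -2741/2855.6793 ≈ -0.9598

r ≈ -0.9598


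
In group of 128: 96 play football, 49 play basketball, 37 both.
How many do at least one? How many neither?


|A∪B| = 96+49-37 = 108
Neither = 128-108 = 20

At least one: 108; Neither: 20


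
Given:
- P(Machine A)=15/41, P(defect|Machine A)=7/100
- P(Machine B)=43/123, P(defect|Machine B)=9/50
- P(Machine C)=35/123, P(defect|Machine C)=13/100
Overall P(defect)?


P(B) = Σ P(B|Aᵢ)×P(Aᵢ)
  7/100×15/41 = 21/820
  9/50×43/123 = 129/2050
  13/100×35/123 = 91/2460
Sum = 386/3075

P(defect) = 386/3075 ≈ 12.55%


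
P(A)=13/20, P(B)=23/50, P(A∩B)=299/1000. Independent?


P(A)×P(B) = 299/1000
P(A∩B) = 299/1000
Equal ✓ → Independent

Yes, independent


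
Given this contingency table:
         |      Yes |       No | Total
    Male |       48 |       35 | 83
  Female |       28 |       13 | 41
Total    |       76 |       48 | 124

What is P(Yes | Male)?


P(Yes | Male) = 48/(48+35) = 48/83

P(Yes|Male) = 48/83 ≈ 57.83%


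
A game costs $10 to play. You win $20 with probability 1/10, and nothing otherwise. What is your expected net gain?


E[gain] = (20-10)×1/10 + (-10)×9/10
= 1 - 9 = -8

Expected net gain = $-8 ≈ $-8.00


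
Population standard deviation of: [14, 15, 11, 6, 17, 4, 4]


Mean = 71/7
  (14-71/7)²=729/49
  (15-71/7)²=1156/49
  (11-71/7)²=36/49
  (6-71/7)²=841/49
  (17-71/7)²=2304/49
  (4-71/7)²=1849/49
  (4-71/7)²=1849/49
Σ(x-μ)² = 1252/7
σ² = (1252/7)/7 = 1252/49

σ = √(1252/49) ≈ 5.0548


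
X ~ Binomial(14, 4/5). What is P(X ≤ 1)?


P(X ≤ 1) = Σ P(X=i) for i=0..1
P(X=0) = 1/6103515625
P(X=1) = 56/6103515625
Sum = 57/6103515625

P(X ≤ 1) = 57/6103515625 ≈ 0.00%


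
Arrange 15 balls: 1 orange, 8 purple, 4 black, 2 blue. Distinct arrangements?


15!/(1!×8!×4!×2!) = 675675

675675


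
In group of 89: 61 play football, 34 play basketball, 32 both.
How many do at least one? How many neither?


|A∪B| = 61+34-32 = 63
Neither = 89-63 = 26

At least one: 63; Neither: 26


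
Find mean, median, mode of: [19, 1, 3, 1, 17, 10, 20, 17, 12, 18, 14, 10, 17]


Sorted: [1, 1, 3, 10, 10, 12, 14, 17, 17, 17, 18, 19, 20]
Mean = 159/13
Median = 14
Freq: {19: 1, 1: 2, 3: 1, 17: 3, 10: 2, 20: 1, 12: 1, 18: 1, 14: 1}
Mode: [17]

Mean=159/13, Median=14, Mode=17


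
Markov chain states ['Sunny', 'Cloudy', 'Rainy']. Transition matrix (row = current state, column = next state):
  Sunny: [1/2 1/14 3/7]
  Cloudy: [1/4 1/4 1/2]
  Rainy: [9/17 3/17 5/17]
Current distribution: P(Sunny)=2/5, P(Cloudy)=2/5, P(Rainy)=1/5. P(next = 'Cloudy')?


P(next=Cloudy) = Σᵢ P(now=i)×P(i→Cloudy)
= 2/5×1/14 + 2/5×1/4 + 1/5×3/17
= 1/35 + 1/10 + 3/85 = 39/238

P = 39/238 ≈ 0.1639


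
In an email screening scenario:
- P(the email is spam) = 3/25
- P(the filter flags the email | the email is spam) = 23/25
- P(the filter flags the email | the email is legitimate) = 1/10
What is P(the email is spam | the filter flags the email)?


Using Bayes' theorem:
P(A|B) = P(B|A)·P(A) / P(B)

P(the filter flags the email) = 23/25 × 3/25 + 1/10 × 22/25
= 69/625 + 11/125 = 124/625

P(the email is spam|the filter flags the email) = (69/625) / (124/625) = 69/124

P(the email is spam|the filter flags the email) = 69/124 ≈ 55.65%


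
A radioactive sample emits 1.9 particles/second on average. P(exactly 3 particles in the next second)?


Poisson(λ=1.9): P(X=3) = e^(-λ)×λ^k/k!
= e^(-1.9) × 1.9^3 / 3!
≈ 0.1495686192 × 6.859 / 6 ≈ 0.170982

P(X=3) ≈ 0.170982 ≈ 17.10%


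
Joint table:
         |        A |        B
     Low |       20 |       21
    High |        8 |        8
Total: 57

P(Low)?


P(Low) = (20+21)/57 = 41/57

P(Low) = 41/57 ≈ 71.93%


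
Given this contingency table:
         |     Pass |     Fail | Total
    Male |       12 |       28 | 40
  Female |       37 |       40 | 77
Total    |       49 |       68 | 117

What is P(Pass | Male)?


P(Pass | Male) = 12/(12+28) = 12/40 = 3/10

P(Pass|Male) = 3/10 ≈ 30.00%


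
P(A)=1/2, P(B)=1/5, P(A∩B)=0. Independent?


P(A)×P(B) = 1/10
P(A∩B) = 0
Not equal → NOT independent

No, not independent


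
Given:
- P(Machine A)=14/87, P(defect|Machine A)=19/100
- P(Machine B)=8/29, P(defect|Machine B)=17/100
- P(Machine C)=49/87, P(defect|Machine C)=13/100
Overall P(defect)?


P(B) = Σ P(B|Aᵢ)×P(Aᵢ)
  19/100×14/87 = 133/4350
  17/100×8/29 = 34/725
  13/100×49/87 = 637/8700
Sum = 437/2900

P(defect) = 437/2900 ≈ 15.07%


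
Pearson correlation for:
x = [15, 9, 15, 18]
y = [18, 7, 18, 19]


n=4, Σx=57, Σy=62, Σxy=945, Σx²=855, Σy²=1058
r = (4×945 - 57×62)/√((4×855 - 57²)(4×1058 - 62²))
= 246/√(171×388) = 246/√66348 ≈ 246/257.5811 ≈ 0.9550

r ≈ 0.9550


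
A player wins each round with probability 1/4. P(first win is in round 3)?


Geometric: P(X=3) = (1-p)^(k-1)×p = (3/4)^2×1/4 = 9/64

P(X=3) = 9/64 ≈ 14.06%


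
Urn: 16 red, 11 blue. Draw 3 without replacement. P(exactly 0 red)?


Hypergeometric: C(16,0)×C(11,3)/C(27,3)
= 1×165/2925 = 11/195

P(X=0) = 11/195 ≈ 5.64%


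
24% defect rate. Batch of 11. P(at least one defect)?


P(all good) = (19/25)^11 = 116490258898219/2384185791015625
P(≥1 defect) = 2267695532117406/2384185791015625

P = 2267695532117406/2384185791015625 ≈ 95.11%


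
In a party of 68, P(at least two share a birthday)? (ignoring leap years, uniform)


P(all different) = Π(365-i)/365 for i=0..67
= 0.001274
P(match) = 1 - 0.001274 = 0.998726

P ≈ 0.9987 ≈ 99.87%


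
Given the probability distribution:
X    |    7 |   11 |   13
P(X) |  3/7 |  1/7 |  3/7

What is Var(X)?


E[X] = 71/7
E[X²] = 775/7
Var(X) = E[X²] - (E[X])² = 775/7 - 5041/49 = 384/49

Var(X) = 384/49 ≈ 7.8367


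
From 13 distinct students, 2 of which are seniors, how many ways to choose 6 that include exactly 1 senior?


Choose 1 of the 2 seniors and 5 of the other 11 students:
C(2,1)×C(11,5) = 2×462 = 924

924


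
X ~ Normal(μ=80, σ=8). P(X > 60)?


z = (60-80)/8 = -2.5
P(X > 60) = 1 - P(Z ≤ -2.5) = 1 - 0.0062 = 0.9938

P(X > 60) ≈ 0.9938


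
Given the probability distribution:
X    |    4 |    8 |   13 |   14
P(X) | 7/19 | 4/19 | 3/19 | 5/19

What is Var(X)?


E[X] = 169/19
E[X²] = 1855/19
Var(X) = E[X²] - (E[X])² = 1855/19 - 28561/361 = 6684/361

Var(X) = 6684/361 ≈ 18.5152


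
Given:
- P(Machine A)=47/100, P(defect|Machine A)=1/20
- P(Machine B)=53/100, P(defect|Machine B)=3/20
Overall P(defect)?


P(B) = Σ P(B|Aᵢ)×P(Aᵢ)
  1/20×47/100 = 47/2000
  3/20×53/100 = 159/2000
Sum = 103/1000

P(defect) = 103/1000 ≈ 10.30%


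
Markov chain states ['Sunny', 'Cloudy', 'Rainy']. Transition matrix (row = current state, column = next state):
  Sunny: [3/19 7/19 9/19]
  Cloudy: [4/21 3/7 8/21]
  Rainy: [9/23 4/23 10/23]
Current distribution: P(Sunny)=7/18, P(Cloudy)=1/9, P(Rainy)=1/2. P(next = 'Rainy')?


P(next=Rainy) = Σᵢ P(now=i)×P(i→Rainy)
= 7/18×9/19 + 1/9×8/21 + 1/2×10/23
= 7/38 + 8/189 + 5/23 = 73331/165186

P = 73331/165186 ≈ 0.4439


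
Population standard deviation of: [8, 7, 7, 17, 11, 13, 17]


Mean = 80/7
  (8-80/7)²=576/49
  (7-80/7)²=961/49
  (7-80/7)²=961/49
  (17-80/7)²=1521/49
  (11-80/7)²=9/49
  (13-80/7)²=121/49
  (17-80/7)²=1521/49
Σ(x-μ)² = 810/7
σ² = (810/7)/7 = 810/49

σ = √(810/49) ≈ 4.0658


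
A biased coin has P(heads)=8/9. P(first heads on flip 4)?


Geometric: P(X=4) = (1-p)^(k-1)×p = (1/9)^3×8/9 = 8/6561

P(X=4) = 8/6561 ≈ 0.12%


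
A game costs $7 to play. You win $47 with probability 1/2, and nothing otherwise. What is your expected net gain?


E[gain] = (47-7)×1/2 + (-7)×1/2
= 20 - 7/2 = 33/2

Expected net gain = $33/2 ≈ $16.50


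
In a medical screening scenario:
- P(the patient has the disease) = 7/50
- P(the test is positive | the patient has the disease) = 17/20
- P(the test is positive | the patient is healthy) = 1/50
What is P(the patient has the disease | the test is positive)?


Using Bayes' theorem:
P(A|B) = P(B|A)·P(A) / P(B)

P(the test is positive) = 17/20 × 7/50 + 1/50 × 43/50
= 119/1000 + 43/2500 = 681/5000

P(the patient has the disease|the test is positive) = (119/1000) / (681/5000) = 595/681

P(the patient has the disease|the test is positive) = 595/681 ≈ 87.37%


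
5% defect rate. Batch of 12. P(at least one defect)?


P(all good) = (19/20)^12 = 2213314919066161/4096000000000000
P(≥1 defect) = 1882685080933839/4096000000000000

P = 1882685080933839/4096000000000000 ≈ 45.96%


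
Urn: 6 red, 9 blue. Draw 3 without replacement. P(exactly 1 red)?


Hypergeometric: C(6,1)×C(9,2)/C(15,3)
= 6×36/455 = 216/455

P(X=1) = 216/455 ≈ 47.47%


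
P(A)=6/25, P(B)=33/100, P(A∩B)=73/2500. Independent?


P(A)×P(B) = 99/1250
P(A∩B) = 73/2500
Not equal → NOT independent

No, not independent


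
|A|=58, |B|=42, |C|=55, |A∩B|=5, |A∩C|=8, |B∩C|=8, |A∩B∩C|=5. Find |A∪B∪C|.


|A∪B∪C| = 58+42+55-5-8-8+5 = 139

|A∪B∪C| = 139


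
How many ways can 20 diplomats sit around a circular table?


Circular arrangements of 20 distinct objects: fix one position to break rotational symmetry.
(n-1)! = 19! = 121645100408832000

121645100408832000


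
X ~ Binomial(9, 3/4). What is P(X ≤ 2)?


P(X ≤ 2) = Σ P(X=i) for i=0..2
P(X=0) = 1/262144
P(X=1) = 27/262144
P(X=2) = 81/65536
Sum = 11/8192

P(X ≤ 2) = 11/8192 ≈ 0.13%


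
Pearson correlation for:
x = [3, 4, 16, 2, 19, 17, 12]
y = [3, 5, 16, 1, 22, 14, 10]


n=7, Σx=73, Σy=71, Σxy=1063, Σx²=1079, Σy²=1071
r = (7×1063 - 73×71)/√((7×1079 - 73²)(7×1071 - 71²))
= 2258/√(2224×2456) = 2258/√5462144 ≈ 2258/2337.1230 ≈ 0.9661

r ≈ 0.9661


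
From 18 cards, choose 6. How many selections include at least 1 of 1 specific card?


Complement: C(18,6) - C(17,6) = 18564 - 12376 = 6188

6188


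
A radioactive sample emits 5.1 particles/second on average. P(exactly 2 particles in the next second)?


Poisson(λ=5.1): P(X=2) = e^(-λ)×λ^k/k!
= e^(-5.1) × 5.1^2 / 2!
≈ 0.006096746566 × 26.01 / 2 ≈ 0.079288

P(X=2) ≈ 0.079288 ≈ 7.93%


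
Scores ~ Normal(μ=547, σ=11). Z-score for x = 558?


z = (x - μ)/σ = (558 - 547)/11 = 1.0

z = 1.0


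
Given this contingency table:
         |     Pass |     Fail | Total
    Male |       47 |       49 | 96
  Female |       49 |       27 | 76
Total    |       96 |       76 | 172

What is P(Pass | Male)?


P(Pass | Male) = 47/(47+49) = 47/96

P(Pass|Male) = 47/96 ≈ 48.96%


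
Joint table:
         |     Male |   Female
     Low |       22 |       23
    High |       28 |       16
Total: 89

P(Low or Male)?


P(Low∨Male) = P(Low) + P(Male) - P(Low∧Male)
= (45 + 50 - 22)/89 = 73/89

P = 73/89 ≈ 82.02%


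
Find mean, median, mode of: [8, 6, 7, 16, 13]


Sorted: [6, 7, 8, 13, 16]
Mean = 50/5 = 10
Median = 8
Freq: {8: 1, 6: 1, 7: 1, 16: 1, 13: 1}
Mode: No mode

Mean=10, Median=8, Mode=No mode


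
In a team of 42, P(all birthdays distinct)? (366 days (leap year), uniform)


P(all different) = Π(366-i)/366 for i=0..41
= (366/366)×(365/366)×...×(325/366)
= 0.086572

P ≈ 0.0866 ≈ 8.66%


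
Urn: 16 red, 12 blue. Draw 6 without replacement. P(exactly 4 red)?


Hypergeometric: C(16,4)×C(12,2)/C(28,6)
= 1820×66/376740 = 22/69

P(X=4) = 22/69 ≈ 31.88%


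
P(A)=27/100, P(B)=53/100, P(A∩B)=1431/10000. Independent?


P(A)×P(B) = 1431/10000
P(A∩B) = 1431/10000
Equal ✓ → Independent

Yes, independent


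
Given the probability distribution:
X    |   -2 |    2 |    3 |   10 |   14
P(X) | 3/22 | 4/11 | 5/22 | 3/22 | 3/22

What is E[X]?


E[X] = Σ x·P(X=x)
= (-2)×(3/22) + (2)×(4/11) + (3)×(5/22) + (10)×(3/22) + (14)×(3/22)
= 97/22

E[X] = 97/22


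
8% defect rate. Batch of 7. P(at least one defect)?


P(all good) = (23/25)^7 = 3404825447/6103515625
P(≥1 defect) = 2698690178/6103515625

P = 2698690178/6103515625 ≈ 44.22%


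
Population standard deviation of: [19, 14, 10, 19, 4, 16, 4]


Mean = 86/7
  (19-86/7)²=2209/49
  (14-86/7)²=144/49
  (10-86/7)²=256/49
  (19-86/7)²=2209/49
  (4-86/7)²=3364/49
  (16-86/7)²=676/49
  (4-86/7)²=3364/49
Σ(x-μ)² = 1746/7
σ² = (1746/7)/7 = 1746/49

σ = √(1746/49) ≈ 5.9693


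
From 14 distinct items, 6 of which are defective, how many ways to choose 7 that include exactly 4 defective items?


Choose 4 of the 6 defective items and 3 of the other 8 items:
C(6,4)×C(8,3) = 15×56 = 840

840


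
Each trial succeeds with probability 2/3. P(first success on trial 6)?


Geometric: P(X=6) = (1-p)^(k-1)×p = (1/3)^5×2/3 = 2/729

P(X=6) = 2/729 ≈ 0.27%


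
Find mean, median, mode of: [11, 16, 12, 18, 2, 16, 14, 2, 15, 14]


Sorted: [2, 2, 11, 12, 14, 14, 15, 16, 16, 18]
Mean = 120/10 = 12
Median = 14
Freq: {11: 1, 16: 2, 12: 1, 18: 1, 2: 2, 14: 2, 15: 1}
Mode: [2, 14, 16]

Mean=12, Median=14, Mode=[2, 14, 16]


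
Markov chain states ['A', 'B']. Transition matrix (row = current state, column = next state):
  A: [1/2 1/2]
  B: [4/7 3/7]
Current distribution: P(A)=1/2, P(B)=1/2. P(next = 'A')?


P(next=A) = Σᵢ P(now=i)×P(i→A)
= 1/2×1/2 + 1/2×4/7
= 1/4 + 2/7 = 15/28

P = 15/28 ≈ 0.5357


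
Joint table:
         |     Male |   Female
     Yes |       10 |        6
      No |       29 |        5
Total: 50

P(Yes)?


P(Yes) = (10+6)/50 = 16/50 = 8/25

P(Yes) = 8/25 ≈ 32.00%


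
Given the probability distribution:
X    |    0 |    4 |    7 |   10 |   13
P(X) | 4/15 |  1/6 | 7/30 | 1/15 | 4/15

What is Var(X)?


E[X] = 193/30
E[X²] = 395/6
Var(X) = E[X²] - (E[X])² = 395/6 - 37249/900 = 22001/900

Var(X) = 22001/900 ≈ 24.4456


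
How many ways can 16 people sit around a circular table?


Circular arrangements of 16 distinct objects: fix one position to break rotational symmetry.
(n-1)! = 15! = 1307674368000

1307674368000


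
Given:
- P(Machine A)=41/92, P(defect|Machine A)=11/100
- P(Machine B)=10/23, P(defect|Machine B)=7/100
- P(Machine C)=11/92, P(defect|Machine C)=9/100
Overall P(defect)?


P(B) = Σ P(B|Aᵢ)×P(Aᵢ)
  11/100×41/92 = 451/9200
  7/100×10/23 = 7/230
  9/100×11/92 = 99/9200
Sum = 83/920

P(defect) = 83/920 ≈ 9.02%


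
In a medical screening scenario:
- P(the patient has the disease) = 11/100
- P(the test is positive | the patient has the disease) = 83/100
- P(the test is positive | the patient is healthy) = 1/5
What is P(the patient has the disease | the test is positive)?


Using Bayes' theorem:
P(A|B) = P(B|A)·P(A) / P(B)

P(the test is positive) = 83/100 × 11/100 + 1/5 × 89/100
= 913/10000 + 89/500 = 2693/10000

P(the patient has the disease|the test is positive) = (913/10000) / (2693/10000) = 913/2693

P(the patient has the disease|the test is positive) = 913/2693 ≈ 33.90%


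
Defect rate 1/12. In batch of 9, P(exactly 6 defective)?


Binomial: P(X=6) = C(9,6)×p^6×(1-p)^3
= 84 × 1/2985984 × 1331/1728 = 9317/429981696

P(X=6) = 9317/429981696 ≈ 0.00%


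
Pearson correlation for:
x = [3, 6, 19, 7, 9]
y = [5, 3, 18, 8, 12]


n=5, Σx=44, Σy=46, Σxy=539, Σx²=536, Σy²=566
r = (5×539 - 44×46)/√((5×536 - 44²)(5×566 - 46²))
= 671/√(744×714) = 671/√531216 ≈ 671/728.8457 ≈ 0.9206

r ≈ 0.9206


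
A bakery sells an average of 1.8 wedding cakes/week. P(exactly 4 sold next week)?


Poisson(λ=1.8): P(X=4) = e^(-λ)×λ^k/k!
= e^(-1.8) × 1.8^4 / 4!
≈ 0.1652988882 × 10.4976 / 24 ≈ 0.072302

P(X=4) ≈ 0.072302 ≈ 7.23%


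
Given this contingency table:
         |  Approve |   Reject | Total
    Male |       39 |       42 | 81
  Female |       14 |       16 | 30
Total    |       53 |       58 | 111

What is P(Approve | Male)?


P(Approve | Male) = 39/(39+42) = 39/81 = 13/27

P(Approve|Male) = 13/27 ≈ 48.15%


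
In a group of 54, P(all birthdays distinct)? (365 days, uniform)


P(all different) = Π(365-i)/365 for i=0..53
= (365/365)×(364/365)×...×(312/365)
= 0.016123

P ≈ 0.0161 ≈ 1.61%


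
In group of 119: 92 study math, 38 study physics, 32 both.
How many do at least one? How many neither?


|A∪B| = 92+38-32 = 98
Neither = 119-98 = 21

At least one: 98; Neither: 21


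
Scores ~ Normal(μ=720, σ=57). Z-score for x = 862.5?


z = (x - μ)/σ = (862.5 - 720)/57 = 2.5

z = 2.5


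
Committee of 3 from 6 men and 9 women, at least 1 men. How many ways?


Count by #men:
  1M,2W: C(6,1)×C(9,2)=216
  2M,1W: C(6,2)×C(9,1)=135
  3M,0W: C(6,3)×C(9,0)=20
Total = 371

371


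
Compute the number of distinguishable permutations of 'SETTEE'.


Letters: 6, freq: {'S': 1, 'E': 3, 'T': 2}
6!/(1!×3!×2!) = 720/12 = 60

60


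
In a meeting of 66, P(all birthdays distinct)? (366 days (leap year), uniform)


P(all different) = Π(366-i)/366 for i=0..65
= (366/366)×(365/366)×...×(301/366)
= 0.001939

P ≈ 0.0019 ≈ 0.19%


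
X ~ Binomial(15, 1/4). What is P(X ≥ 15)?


P(X ≥ 15) = Σ P(X=i) for i=15..15
P(X=15) = 1/1073741824
Sum = 1/1073741824

P(X ≥ 15) = 1/1073741824 ≈ 0.00%


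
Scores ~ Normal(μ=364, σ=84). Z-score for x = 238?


z = (x - μ)/σ = (238 - 364)/84 = -1.5

z = -1.5


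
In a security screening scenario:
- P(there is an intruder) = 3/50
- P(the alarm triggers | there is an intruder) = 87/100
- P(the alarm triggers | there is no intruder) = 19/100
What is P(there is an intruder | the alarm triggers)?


Using Bayes' theorem:
P(A|B) = P(B|A)·P(A) / P(B)

P(the alarm triggers) = 87/100 × 3/50 + 19/100 × 47/50
= 261/5000 + 893/5000 = 577/2500

P(there is an intruder|the alarm triggers) = (261/5000) / (577/2500) = 261/1154

P(there is an intruder|the alarm triggers) = 261/1154 ≈ 22.62%


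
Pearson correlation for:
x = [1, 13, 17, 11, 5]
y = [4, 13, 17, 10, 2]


n=5, Σx=47, Σy=46, Σxy=582, Σx²=605, Σy²=578
r = (5×582 - 47×46)/√((5×605 - 47²)(5×578 - 46²))
= 748/√(816×774) = 748/√631584 ≈ 748/794.7226 ≈ 0.9412

r ≈ 0.9412


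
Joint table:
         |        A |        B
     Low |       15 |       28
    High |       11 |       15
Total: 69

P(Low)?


P(Low) = (15+28)/69 = 43/69

P(Low) = 43/69 ≈ 62.32%


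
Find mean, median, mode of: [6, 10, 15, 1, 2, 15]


Sorted: [1, 2, 6, 10, 15, 15]
Mean = 49/6
Median = 8
Freq: {6: 1, 10: 1, 15: 2, 1: 1, 2: 1}
Mode: [15]

Mean=49/6, Median=8, Mode=15


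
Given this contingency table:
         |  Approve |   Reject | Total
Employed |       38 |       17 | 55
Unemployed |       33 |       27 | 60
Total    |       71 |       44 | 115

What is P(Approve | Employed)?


P(Approve | Employed) = 38/(38+17) = 38/55

P(Approve|Employed) = 38/55 ≈ 69.09%


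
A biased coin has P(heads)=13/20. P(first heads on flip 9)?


Geometric: P(X=9) = (1-p)^(k-1)×p = (7/20)^8×13/20 = 74942413/512000000000

P(X=9) = 74942413/512000000000 ≈ 0.01%


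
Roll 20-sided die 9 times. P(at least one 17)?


P(no 17)^9 = (19/20)^9 = 322687697779/512000000000
P(≥1) = 1 - 322687697779/512000000000 = 189312302221/512000000000

P = 189312302221/512000000000 ≈ 36.98%


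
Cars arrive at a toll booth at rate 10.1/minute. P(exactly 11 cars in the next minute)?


Poisson(λ=10.1): P(X=11) = e^(-λ)×λ^k/k!
= e^(-10.1) × 10.1^11 / 11!
≈ 4.107955523e-05 × 111566834667 / 39916800 ≈ 0.114817

P(X=11) ≈ 0.114817 ≈ 11.48%


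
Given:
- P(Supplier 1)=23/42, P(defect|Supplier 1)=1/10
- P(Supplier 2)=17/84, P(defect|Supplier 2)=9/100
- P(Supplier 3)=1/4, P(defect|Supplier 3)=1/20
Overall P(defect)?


P(B) = Σ P(B|Aᵢ)×P(Aᵢ)
  1/10×23/42 = 23/420
  9/100×17/84 = 51/2800
  1/20×1/4 = 1/80
Sum = 359/4200

P(defect) = 359/4200 ≈ 8.55%


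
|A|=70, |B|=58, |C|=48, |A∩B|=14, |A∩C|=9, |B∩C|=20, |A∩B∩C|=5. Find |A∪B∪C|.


|A∪B∪C| = 70+58+48-14-9-20+5 = 138

|A∪B∪C| = 138


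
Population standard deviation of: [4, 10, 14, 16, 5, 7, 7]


Mean = 63/7 = 9
  (4-9)²=25
  (10-9)²=1
  (14-9)²=25
  (16-9)²=49
  (5-9)²=16
  (7-9)²=4
  (7-9)²=4
Σ(x-μ)² = 124
σ² = 124/7

σ = √(124/7) ≈ 4.2088


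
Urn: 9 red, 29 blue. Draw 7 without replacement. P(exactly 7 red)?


Hypergeometric: C(9,7)×C(29,0)/C(38,7)
= 36×1/12620256 = 3/1051688

P(X=7) = 3/1051688 ≈ 0.00%


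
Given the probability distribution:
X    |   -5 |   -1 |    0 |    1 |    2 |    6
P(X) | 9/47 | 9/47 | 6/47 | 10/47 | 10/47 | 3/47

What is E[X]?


E[X] = Σ x·P(X=x)
= (-5)×(9/47) + (-1)×(9/47) + (0)×(6/47) + (1)×(10/47) + (2)×(10/47) + (6)×(3/47)
= -6/47

E[X] = -6/47


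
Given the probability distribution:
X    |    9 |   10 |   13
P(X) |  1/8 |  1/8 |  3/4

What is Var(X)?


E[X] = 97/8
E[X²] = 1195/8
Var(X) = E[X²] - (E[X])² = 1195/8 - 9409/64 = 151/64

Var(X) = 151/64 ≈ 2.3594


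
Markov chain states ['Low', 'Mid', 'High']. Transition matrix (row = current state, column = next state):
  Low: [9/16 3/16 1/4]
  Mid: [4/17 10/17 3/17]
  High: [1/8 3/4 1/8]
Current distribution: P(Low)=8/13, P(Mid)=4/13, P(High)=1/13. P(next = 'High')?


P(next=High) = Σᵢ P(now=i)×P(i→High)
= 8/13×1/4 + 4/13×3/17 + 1/13×1/8
= 2/13 + 12/221 + 1/104 = 385/1768

P = 385/1768 ≈ 0.2178


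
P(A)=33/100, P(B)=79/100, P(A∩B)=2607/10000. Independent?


P(A)×P(B) = 2607/10000
P(A∩B) = 2607/10000
Equal ✓ → Independent

Yes, independent


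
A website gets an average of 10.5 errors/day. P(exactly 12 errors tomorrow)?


Poisson(λ=10.5): P(X=12) = e^(-λ)×λ^k/k!
= e^(-10.5) × 10.5^12 / 12!
≈ 2.753644935e-05 × 1.79585632602e+12 / 479001600 ≈ 0.103239

P(X=12) ≈ 0.103239 ≈ 10.32%


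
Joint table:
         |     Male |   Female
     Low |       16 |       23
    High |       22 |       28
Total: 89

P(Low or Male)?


P(Low∨Male) = P(Low) + P(Male) - P(Low∧Male)
= (39 + 38 - 16)/89 = 61/89

P = 61/89 ≈ 68.54%


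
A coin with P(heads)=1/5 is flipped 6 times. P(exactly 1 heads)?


Binomial: P(X=1) = C(6,1)×p^1×(1-p)^5
= 6 × 1/5 × 1024/3125 = 6144/15625

P(X=1) = 6144/15625 ≈ 39.32%


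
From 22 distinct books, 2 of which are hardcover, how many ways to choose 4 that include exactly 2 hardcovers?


Choose 2 of the 2 hardcovers and 2 of the other 20 books:
C(2,2)×C(20,2) = 1×190 = 190

190


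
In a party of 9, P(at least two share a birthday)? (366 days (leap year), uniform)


P(all different) = Π(366-i)/366 for i=0..8
= 0.905624
P(match) = 1 - 0.905624 = 0.094376

P ≈ 0.0944 ≈ 9.44%


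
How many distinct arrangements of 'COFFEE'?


Letters: 6, freq: {'C': 1, 'O': 1, 'F': 2, 'E': 2}
6!/(1!×1!×2!×2!) = 720/4 = 180

180


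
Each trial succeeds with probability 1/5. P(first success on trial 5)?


Geometric: P(X=5) = (1-p)^(k-1)×p = (4/5)^4×1/5 = 256/3125

P(X=5) = 256/3125 ≈ 8.19%


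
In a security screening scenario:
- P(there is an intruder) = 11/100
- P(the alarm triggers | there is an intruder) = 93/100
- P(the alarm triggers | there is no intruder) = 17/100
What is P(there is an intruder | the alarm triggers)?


Using Bayes' theorem:
P(A|B) = P(B|A)·P(A) / P(B)

P(the alarm triggers) = 93/100 × 11/100 + 17/100 × 89/100
= 1023/10000 + 1513/10000 = 317/1250

P(there is an intruder|the alarm triggers) = (1023/10000) / (317/1250) = 1023/2536

P(there is an intruder|the alarm triggers) = 1023/2536 ≈ 40.34%


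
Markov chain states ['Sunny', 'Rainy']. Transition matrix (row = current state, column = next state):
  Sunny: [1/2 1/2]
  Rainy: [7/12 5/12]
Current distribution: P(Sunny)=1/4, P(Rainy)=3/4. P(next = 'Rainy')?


P(next=Rainy) = Σᵢ P(now=i)×P(i→Rainy)
= 1/4×1/2 + 3/4×5/12
= 1/8 + 5/16 = 7/16

P = 7/16 ≈ 0.4375


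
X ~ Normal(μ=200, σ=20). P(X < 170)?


z = (170-200)/20 = -1.5
P(Z < -1.5) = 0.0668

P(X < 170) ≈ 0.0668


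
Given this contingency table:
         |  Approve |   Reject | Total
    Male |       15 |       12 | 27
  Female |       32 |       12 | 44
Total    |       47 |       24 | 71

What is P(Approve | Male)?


P(Approve | Male) = 15/(15+12) = 15/27 = 5/9

P(Approve|Male) = 5/9 ≈ 55.56%


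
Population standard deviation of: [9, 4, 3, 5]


Mean = 21/4
  (9-21/4)²=225/16
  (4-21/4)²=25/16
  (3-21/4)²=81/16
  (5-21/4)²=1/16
Σ(x-μ)² = 83/4
σ² = (83/4)/4 = 83/16

σ = √(83/16) ≈ 2.2776


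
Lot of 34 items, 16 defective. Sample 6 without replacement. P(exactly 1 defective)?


Hypergeometric: C(16,1)×C(18,5)/C(34,6)
= 16×8568/1344904 = 1008/9889

P(X=1) = 1008/9889 ≈ 10.19%


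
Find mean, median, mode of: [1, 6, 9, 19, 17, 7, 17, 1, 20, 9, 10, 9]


Sorted: [1, 1, 6, 7, 9, 9, 9, 10, 17, 17, 19, 20]
Mean = 125/12
Median = 9
Freq: {1: 2, 6: 1, 9: 3, 19: 1, 17: 2, 7: 1, 20: 1, 10: 1}
Mode: [9]

Mean=125/12, Median=9, Mode=9


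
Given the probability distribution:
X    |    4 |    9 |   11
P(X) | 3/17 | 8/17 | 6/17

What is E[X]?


E[X] = Σ x·P(X=x)
= (4)×(3/17) + (9)×(8/17) + (11)×(6/17)
= 150/17

E[X] = 150/17


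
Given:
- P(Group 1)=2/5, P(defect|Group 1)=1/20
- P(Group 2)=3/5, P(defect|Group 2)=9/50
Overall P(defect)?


P(B) = Σ P(B|Aᵢ)×P(Aᵢ)
  1/20×2/5 = 1/50
  9/50×3/5 = 27/250
Sum = 16/125

P(defect) = 16/125 ≈ 12.80%


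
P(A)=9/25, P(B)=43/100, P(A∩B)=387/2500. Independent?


P(A)×P(B) = 387/2500
P(A∩B) = 387/2500
Equal ✓ → Independent

Yes, independent


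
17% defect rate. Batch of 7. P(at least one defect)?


P(all good) = (83/100)^7 = 27136050989627/100000000000000
P(≥1 defect) = 72863949010373/100000000000000

P = 72863949010373/100000000000000 ≈ 72.86%


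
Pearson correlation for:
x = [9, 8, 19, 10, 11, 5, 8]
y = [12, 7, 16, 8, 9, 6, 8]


n=7, Σx=70, Σy=66, Σxy=741, Σx²=816, Σy²=694
r = (7×741 - 70×66)/√((7×816 - 70²)(7×694 - 66²))
= 567/√(812×502) = 567/√407624 ≈ 567/638.4544 ≈ 0.8881

r ≈ 0.8881


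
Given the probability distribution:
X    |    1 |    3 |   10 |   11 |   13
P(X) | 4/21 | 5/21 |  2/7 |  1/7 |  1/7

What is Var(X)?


E[X] = 151/21
E[X²] = 217/3
Var(X) = E[X²] - (E[X])² = 217/3 - 22801/441 = 9098/441

Var(X) = 9098/441 ≈ 20.6304


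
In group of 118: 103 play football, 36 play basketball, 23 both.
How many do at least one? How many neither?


|A∪B| = 103+36-23 = 116
Neither = 118-116 = 2

At least one: 116; Neither: 2


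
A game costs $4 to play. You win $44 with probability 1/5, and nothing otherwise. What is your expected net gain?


E[gain] = (44-4)×1/5 + (-4)×4/5
= 8 - 16/5 = 24/5

Expected net gain = $24/5 ≈ $4.80


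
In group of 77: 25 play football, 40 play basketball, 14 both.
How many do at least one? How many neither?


|A∪B| = 25+40-14 = 51
Neither = 77-51 = 26

At least one: 51; Neither: 26


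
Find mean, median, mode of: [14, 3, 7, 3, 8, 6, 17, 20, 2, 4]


Sorted: [2, 3, 3, 4, 6, 7, 8, 14, 17, 20]
Mean = 84/10 = 42/5
Median = 13/2
Freq: {14: 1, 3: 2, 7: 1, 8: 1, 6: 1, 17: 1, 20: 1, 2: 1, 4: 1}
Mode: [3]

Mean=42/5, Median=13/2, Mode=3
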